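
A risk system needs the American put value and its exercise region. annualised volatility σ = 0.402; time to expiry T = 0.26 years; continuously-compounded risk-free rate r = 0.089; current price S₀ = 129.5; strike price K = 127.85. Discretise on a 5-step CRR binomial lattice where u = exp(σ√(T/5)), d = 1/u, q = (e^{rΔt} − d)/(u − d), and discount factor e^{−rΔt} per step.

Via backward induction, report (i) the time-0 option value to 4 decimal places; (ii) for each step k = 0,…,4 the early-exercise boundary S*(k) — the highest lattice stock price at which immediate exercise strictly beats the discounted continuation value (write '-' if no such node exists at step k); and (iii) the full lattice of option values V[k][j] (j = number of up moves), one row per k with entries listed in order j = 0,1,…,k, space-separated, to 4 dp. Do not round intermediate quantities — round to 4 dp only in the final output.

params: Δt=0.05200 u=1.09600 d=0.91241 q=0.50236 e^(-rΔt)=0.99538
t_5 payoffs: 45.9638 29.4864 9.6934 0.0000 0.0000 0.0000
t_4: node(4,0) S=89.7475 payoff=38.1025 vs cont=37.5122 → 38.1025 [stop]  node(4,1) S=107.8068 payoff=20.0432 vs cont=19.4529 → 20.0432 [stop]  node(4,2) S=129.5000 payoff=0.0000 vs cont=4.8015 → 4.8015 [wait]  node(4,3) S=155.5584 payoff=0.0000 vs cont=0.0000 → 0.0000 [wait]  node(4,4) S=186.8603 payoff=0.0000 vs cont=0.0000 → 0.0000 [wait]  ⇒ S*(4)=107.8068
t_3: node(3,0) S=98.3636 payoff=29.4864 vs cont=28.8961 → 29.4864 [stop]  node(3,1) S=118.1566 payoff=9.6934 vs cont=12.3291 → 12.3291 [wait]  node(3,2) S=141.9324 payoff=0.0000 vs cont=2.3784 → 2.3784 [wait]  node(3,3) S=170.4925 payoff=0.0000 vs cont=0.0000 → 0.0000 [wait]  ⇒ S*(3)=98.3636
t_2: node(2,0) S=107.8068 payoff=20.0432 vs cont=20.7709 → 20.7709 [wait]  node(2,1) S=129.5000 payoff=0.0000 vs cont=7.2964 → 7.2964 [wait]  node(2,2) S=155.5584 payoff=0.0000 vs cont=1.1781 → 1.1781 [wait]  ⇒ S*(2)=-
t_1: node(1,0) S=118.1566 payoff=9.6934 vs cont=13.9371 → 13.9371 [wait]  node(1,1) S=141.9324 payoff=0.0000 vs cont=4.2033 → 4.2033 [wait]  ⇒ S*(1)=-
t_0: node(0,0) S=129.5000 payoff=0.0000 vs cont=9.0054 → 9.0054 [wait]  ⇒ S*(0)=-

price = 9.0054
boundary = - - - 98.3636 107.8068
tree:
9.0054
13.9371 4.2033
20.7709 7.2964 1.1781
29.4864 12.3291 2.3784 0.0000
38.1025 20.0432 4.8015 0.0000 0.0000
45.9638 29.4864 9.6934 0.0000 0.0000 0.0000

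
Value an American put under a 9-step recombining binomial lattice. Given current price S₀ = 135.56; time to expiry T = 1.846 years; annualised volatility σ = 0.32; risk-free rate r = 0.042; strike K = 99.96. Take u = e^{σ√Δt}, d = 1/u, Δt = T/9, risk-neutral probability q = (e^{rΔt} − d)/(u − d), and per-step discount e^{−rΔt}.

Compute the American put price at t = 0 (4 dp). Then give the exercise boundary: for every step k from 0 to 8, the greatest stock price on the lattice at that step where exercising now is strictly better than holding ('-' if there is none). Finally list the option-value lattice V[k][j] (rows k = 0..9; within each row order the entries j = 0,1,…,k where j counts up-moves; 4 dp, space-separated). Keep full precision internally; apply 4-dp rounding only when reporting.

price = 5.5406
boundary = - - - - - 65.6795 56.8185 65.6795 75.9225
tree:
5.5406
8.4406 2.6622
12.5542 4.3679 0.9587
18.1583 7.0242 1.7191 0.1954
25.4230 11.0229 3.0446 0.3892 0.0000
34.2805 16.7806 5.3086 0.7751 0.0000 0.0000
43.1415 24.5837 9.0686 1.5437 0.0000 0.0000 0.0000
50.8071 34.2805 15.0654 3.0747 0.0000 0.0000 0.0000 0.0000
57.4385 43.1415 24.0375 6.1239 0.0000 0.0000 0.0000 0.0000 0.0000
63.1752 50.8071 34.2805 12.1972 0.0000 0.0000 0.0000 0.0000 0.0000 0.0000

params: Δt=0.20511 u=1.15595 d=0.86509 q=0.49358 e^(-rΔt)=0.99142
t_9 payoffs: 63.1752 50.8071 34.2805 12.1972 0.0000 0.0000 0.0000 0.0000 0.0000 0.0000
t_8: node(8,0) S=42.5215 payoff=57.4385 vs cont=56.5810 → 57.4385 [stop]  node(8,1) S=56.8185 payoff=43.1415 vs cont=42.2841 → 43.1415 [stop]  node(8,2) S=75.9225 payoff=24.0375 vs cont=23.1801 → 24.0375 [stop]  node(8,3) S=101.4497 payoff=0.0000 vs cont=6.1239 → 6.1239 [wait]  node(8,4) S=135.5600 payoff=0.0000 vs cont=0.0000 → 0.0000 [wait]  node(8,5) S=181.1391 payoff=0.0000 vs cont=0.0000 → 0.0000 [wait]  node(8,6) S=242.0432 payoff=0.0000 vs cont=0.0000 → 0.0000 [wait]  node(8,7) S=323.4249 payoff=0.0000 vs cont=0.0000 → 0.0000 [wait]  node(8,8) S=432.1694 payoff=0.0000 vs cont=0.0000 → 0.0000 [wait]  ⇒ S*(8)=75.9225
t_7: node(7,0) S=49.1529 payoff=50.8071 vs cont=49.9496 → 50.8071 [stop]  node(7,1) S=65.6795 payoff=34.2805 vs cont=33.4231 → 34.2805 [stop]  node(7,2) S=87.7628 payoff=12.1972 vs cont=15.0654 → 15.0654 [wait]  node(7,3) S=117.2712 payoff=0.0000 vs cont=3.0747 → 3.0747 [wait]  node(7,4) S=156.7010 payoff=0.0000 vs cont=0.0000 → 0.0000 [wait]  node(7,5) S=209.3883 payoff=0.0000 vs cont=0.0000 → 0.0000 [wait]  node(7,6) S=279.7906 payoff=0.0000 vs cont=0.0000 → 0.0000 [wait]  node(7,7) S=373.8641 payoff=0.0000 vs cont=0.0000 → 0.0000 [wait]  ⇒ S*(7)=65.6795
t_6: node(6,0) S=56.8185 payoff=43.1415 vs cont=42.2841 → 43.1415 [stop]  node(6,1) S=75.9225 payoff=24.0375 vs cont=24.5837 → 24.5837 [wait]  node(6,2) S=101.4497 payoff=0.0000 vs cont=9.0686 → 9.0686 [wait]  node(6,3) S=135.5600 payoff=0.0000 vs cont=1.5437 → 1.5437 [wait]  node(6,4) S=181.1391 payoff=0.0000 vs cont=0.0000 → 0.0000 [wait]  node(6,5) S=242.0432 payoff=0.0000 vs cont=0.0000 → 0.0000 [wait]  node(6,6) S=323.4249 payoff=0.0000 vs cont=0.0000 → 0.0000 [wait]  ⇒ S*(6)=56.8185
t_5: node(5,0) S=65.6795 payoff=34.2805 vs cont=33.6903 → 34.2805 [stop]  node(5,1) S=87.7628 payoff=12.1972 vs cont=16.7806 → 16.7806 [wait]  node(5,2) S=117.2712 payoff=0.0000 vs cont=5.3086 → 5.3086 [wait]  node(5,3) S=156.7010 payoff=0.0000 vs cont=0.7751 → 0.7751 [wait]  node(5,4) S=209.3883 payoff=0.0000 vs cont=0.0000 → 0.0000 [wait]  node(5,5) S=279.7906 payoff=0.0000 vs cont=0.0000 → 0.0000 [wait]  ⇒ S*(5)=65.6795
t_4: node(4,0) S=75.9225 payoff=24.0375 vs cont=25.4230 → 25.4230 [wait]  node(4,1) S=101.4497 payoff=0.0000 vs cont=11.0229 → 11.0229 [wait]  node(4,2) S=135.5600 payoff=0.0000 vs cont=3.0446 → 3.0446 [wait]  node(4,3) S=181.1391 payoff=0.0000 vs cont=0.3892 → 0.3892 [wait]  node(4,4) S=242.0432 payoff=0.0000 vs cont=0.0000 → 0.0000 [wait]  ⇒ S*(4)=-
t_3: node(3,0) S=87.7628 payoff=12.1972 vs cont=18.1583 → 18.1583 [wait]  node(3,1) S=117.2712 payoff=0.0000 vs cont=7.0242 → 7.0242 [wait]  node(3,2) S=156.7010 payoff=0.0000 vs cont=1.7191 → 1.7191 [wait]  node(3,3) S=209.3883 payoff=0.0000 vs cont=0.1954 → 0.1954 [wait]  ⇒ S*(3)=-
t_2: node(2,0) S=101.4497 payoff=0.0000 vs cont=12.5542 → 12.5542 [wait]  node(2,1) S=135.5600 payoff=0.0000 vs cont=4.3679 → 4.3679 [wait]  node(2,2) S=181.1391 payoff=0.0000 vs cont=0.9587 → 0.9587 [wait]  ⇒ S*(2)=-
t_1: node(1,0) S=117.2712 payoff=0.0000 vs cont=8.4406 → 8.4406 [wait]  node(1,1) S=156.7010 payoff=0.0000 vs cont=2.6622 → 2.6622 [wait]  ⇒ S*(1)=-
t_0: node(0,0) S=135.5600 payoff=0.0000 vs cont=5.5406 → 5.5406 [wait]  ⇒ S*(0)=-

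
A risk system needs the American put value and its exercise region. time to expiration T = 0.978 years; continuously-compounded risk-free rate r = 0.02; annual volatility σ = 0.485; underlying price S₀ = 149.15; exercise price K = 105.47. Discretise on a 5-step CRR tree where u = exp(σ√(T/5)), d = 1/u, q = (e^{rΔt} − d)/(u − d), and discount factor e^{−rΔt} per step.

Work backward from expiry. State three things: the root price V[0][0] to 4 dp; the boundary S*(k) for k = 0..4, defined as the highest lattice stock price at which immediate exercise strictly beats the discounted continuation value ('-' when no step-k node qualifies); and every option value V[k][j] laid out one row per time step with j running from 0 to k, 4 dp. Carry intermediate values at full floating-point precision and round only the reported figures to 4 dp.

params: Δt=0.19560 u=1.23924 d=0.80695 q=0.45565 e^(-rΔt)=0.99610
t_5 payoffs: 54.4379 27.0990 0.0000 0.0000 0.0000 0.0000
t_4: node(4,0) S=63.2411 payoff=42.2289 vs cont=41.8171 → 42.2289 [stop]  node(4,1) S=97.1206 payoff=8.3494 vs cont=14.6938 → 14.6938 [wait]  node(4,2) S=149.1500 payoff=0.0000 vs cont=0.0000 → 0.0000 [wait]  node(4,3) S=229.0525 payoff=0.0000 vs cont=0.0000 → 0.0000 [wait]  node(4,4) S=351.7604 payoff=0.0000 vs cont=0.0000 → 0.0000 [wait]  ⇒ S*(4)=63.2411
t_3: node(3,0) S=78.3710 payoff=27.0990 vs cont=29.5667 → 29.5667 [wait]  node(3,1) S=120.3559 payoff=0.0000 vs cont=7.9674 → 7.9674 [wait]  node(3,2) S=184.8329 payoff=0.0000 vs cont=0.0000 → 0.0000 [wait]  node(3,3) S=283.8514 payoff=0.0000 vs cont=0.0000 → 0.0000 [wait]  ⇒ S*(3)=-
t_2: node(2,0) S=97.1206 payoff=8.3494 vs cont=19.6480 → 19.6480 [wait]  node(2,1) S=149.1500 payoff=0.0000 vs cont=4.3201 → 4.3201 [wait]  node(2,2) S=229.0525 payoff=0.0000 vs cont=0.0000 → 0.0000 [wait]  ⇒ S*(2)=-
t_1: node(1,0) S=120.3559 payoff=0.0000 vs cont=12.6145 → 12.6145 [wait]  node(1,1) S=184.8329 payoff=0.0000 vs cont=2.3425 → 2.3425 [wait]  ⇒ S*(1)=-
t_0: node(0,0) S=149.1500 payoff=0.0000 vs cont=7.9031 → 7.9031 [wait]  ⇒ S*(0)=-

price = 7.9031
boundary = - - - - 63.2411
tree:
7.9031
12.6145 2.3425
19.6480 4.3201 0.0000
29.5667 7.9674 0.0000 0.0000
42.2289 14.6938 0.0000 0.0000 0.0000
54.4379 27.0990 0.0000 0.0000 0.0000 0.0000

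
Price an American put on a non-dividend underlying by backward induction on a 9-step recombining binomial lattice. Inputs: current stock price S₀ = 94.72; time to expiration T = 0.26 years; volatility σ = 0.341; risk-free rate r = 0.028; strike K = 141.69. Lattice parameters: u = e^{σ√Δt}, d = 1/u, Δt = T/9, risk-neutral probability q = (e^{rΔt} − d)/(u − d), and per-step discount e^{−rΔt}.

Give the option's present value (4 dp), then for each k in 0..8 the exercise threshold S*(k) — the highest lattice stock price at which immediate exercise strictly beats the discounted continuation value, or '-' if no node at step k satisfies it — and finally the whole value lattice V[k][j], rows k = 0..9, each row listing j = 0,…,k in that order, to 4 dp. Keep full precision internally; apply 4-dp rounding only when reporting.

price = 46.9700
boundary = 94.7200 100.3721 106.3614 100.3721 106.3614 112.7082 119.4336 126.5604 119.4336
tree:
46.9700
52.3038 41.3179
57.3372 46.9700 35.3286
62.0873 52.3038 41.3179 29.0226
66.5698 57.3372 46.9700 35.3286 22.5720
70.7999 62.0873 52.3038 41.3179 28.9818 16.0037
74.7918 66.5698 57.3372 46.9700 35.3286 22.2564 9.5867
78.5589 70.7999 62.0873 52.3038 41.3179 28.9818 15.1296 3.8906
82.1139 74.7918 66.5698 57.3372 46.9700 35.3286 22.2564 7.6722 0.0000
85.4687 78.5589 70.7999 62.0873 52.3038 41.3179 28.9818 15.1296 0.0000 0.0000

Δt=0.02889  u=1.05967  d=0.94369  q=0.49249  discount=0.99919
step 9 (expiry): payoffs max(K−S,0) = 85.4687 78.5589 70.7999 62.0873 52.3038 41.3179 28.9818 15.1296 0.0000 0.0000
step 8: (k=8,j=0): S=59.5761, (K−S)⁺=82.1139, hold=81.9993 ⇒ V=82.1139 exercise | (k=8,j=1): S=66.8982, (K−S)⁺=74.7918, hold=74.6772 ⇒ V=74.7918 exercise | (k=8,j=2): S=75.1202, (K−S)⁺=66.5698, hold=66.4552 ⇒ V=66.5698 exercise | (k=8,j=3): S=84.3528, (K−S)⁺=57.3372, hold=57.2227 ⇒ V=57.3372 exercise | (k=8,j=4): S=94.7200, (K−S)⁺=46.9700, hold=46.8554 ⇒ V=46.9700 exercise | (k=8,j=5): S=106.3614, (K−S)⁺=35.3286, hold=35.2140 ⇒ V=35.3286 exercise | (k=8,j=6): S=119.4336, (K−S)⁺=22.2564, hold=22.1418 ⇒ V=22.2564 exercise | (k=8,j=7): S=134.1124, (K−S)⁺=7.5776, hold=7.6722 ⇒ V=7.6722 continue | (k=8,j=8): S=150.5953, (K−S)⁺=0.0000, hold=0.0000 ⇒ V=0.0000 continue  boundary S*=119.4336
step 7: (k=7,j=0): S=63.1311, (K−S)⁺=78.5589, hold=78.4444 ⇒ V=78.5589 exercise | (k=7,j=1): S=70.8901, (K−S)⁺=70.7999, hold=70.6853 ⇒ V=70.7999 exercise | (k=7,j=2): S=79.6027, (K−S)⁺=62.0873, hold=61.9727 ⇒ V=62.0873 exercise | (k=7,j=3): S=89.3862, (K−S)⁺=52.3038, hold=52.1892 ⇒ V=52.3038 exercise | (k=7,j=4): S=100.3721, (K−S)⁺=41.3179, hold=41.2034 ⇒ V=41.3179 exercise | (k=7,j=5): S=112.7082, (K−S)⁺=28.9818, hold=28.8673 ⇒ V=28.9818 exercise | (k=7,j=6): S=126.5604, (K−S)⁺=15.1296, hold=15.0616 ⇒ V=15.1296 exercise | (k=7,j=7): S=142.1151, (K−S)⁺=0.0000, hold=3.8906 ⇒ V=3.8906 continue  boundary S*=126.5604
step 6: (k=6,j=0): S=66.8982, (K−S)⁺=74.7918, hold=74.6772 ⇒ V=74.7918 exercise | (k=6,j=1): S=75.1202, (K−S)⁺=66.5698, hold=66.4552 ⇒ V=66.5698 exercise | (k=6,j=2): S=84.3528, (K−S)⁺=57.3372, hold=57.2227 ⇒ V=57.3372 exercise | (k=6,j=3): S=94.7200, (K−S)⁺=46.9700, hold=46.8554 ⇒ V=46.9700 exercise | (k=6,j=4): S=106.3614, (K−S)⁺=35.3286, hold=35.2140 ⇒ V=35.3286 exercise | (k=6,j=5): S=119.4336, (K−S)⁺=22.2564, hold=22.1418 ⇒ V=22.2564 exercise | (k=6,j=6): S=134.1124, (K−S)⁺=7.5776, hold=9.5867 ⇒ V=9.5867 continue  boundary S*=119.4336
step 5: (k=5,j=0): S=70.8901, (K−S)⁺=70.7999, hold=70.6853 ⇒ V=70.7999 exercise | (k=5,j=1): S=79.6027, (K−S)⁺=62.0873, hold=61.9727 ⇒ V=62.0873 exercise | (k=5,j=2): S=89.3862, (K−S)⁺=52.3038, hold=52.1892 ⇒ V=52.3038 exercise | (k=5,j=3): S=100.3721, (K−S)⁺=41.3179, hold=41.2034 ⇒ V=41.3179 exercise | (k=5,j=4): S=112.7082, (K−S)⁺=28.9818, hold=28.8673 ⇒ V=28.9818 exercise | (k=5,j=5): S=126.5604, (K−S)⁺=15.1296, hold=16.0037 ⇒ V=16.0037 continue  boundary S*=112.7082
step 4: (k=4,j=0): S=75.1202, (K−S)⁺=66.5698, hold=66.4552 ⇒ V=66.5698 exercise | (k=4,j=1): S=84.3528, (K−S)⁺=57.3372, hold=57.2227 ⇒ V=57.3372 exercise | (k=4,j=2): S=94.7200, (K−S)⁺=46.9700, hold=46.8554 ⇒ V=46.9700 exercise | (k=4,j=3): S=106.3614, (K−S)⁺=35.3286, hold=35.2140 ⇒ V=35.3286 exercise | (k=4,j=4): S=119.4336, (K−S)⁺=22.2564, hold=22.5720 ⇒ V=22.5720 continue  boundary S*=106.3614
step 3: (k=3,j=0): S=79.6027, (K−S)⁺=62.0873, hold=61.9727 ⇒ V=62.0873 exercise | (k=3,j=1): S=89.3862, (K−S)⁺=52.3038, hold=52.1892 ⇒ V=52.3038 exercise | (k=3,j=2): S=100.3721, (K−S)⁺=41.3179, hold=41.2034 ⇒ V=41.3179 exercise | (k=3,j=3): S=112.7082, (K−S)⁺=28.9818, hold=29.0226 ⇒ V=29.0226 continue  boundary S*=100.3721
step 2: (k=2,j=0): S=84.3528, (K−S)⁺=57.3372, hold=57.2227 ⇒ V=57.3372 exercise | (k=2,j=1): S=94.7200, (K−S)⁺=46.9700, hold=46.8554 ⇒ V=46.9700 exercise | (k=2,j=2): S=106.3614, (K−S)⁺=35.3286, hold=35.2341 ⇒ V=35.3286 exercise  boundary S*=106.3614
step 1: (k=1,j=0): S=89.3862, (K−S)⁺=52.3038, hold=52.1892 ⇒ V=52.3038 exercise | (k=1,j=1): S=100.3721, (K−S)⁺=41.3179, hold=41.2034 ⇒ V=41.3179 exercise  boundary S*=100.3721
step 0: (k=0,j=0): S=94.7200, (K−S)⁺=46.9700, hold=46.8554 ⇒ V=46.9700 exercise  boundary S*=94.7200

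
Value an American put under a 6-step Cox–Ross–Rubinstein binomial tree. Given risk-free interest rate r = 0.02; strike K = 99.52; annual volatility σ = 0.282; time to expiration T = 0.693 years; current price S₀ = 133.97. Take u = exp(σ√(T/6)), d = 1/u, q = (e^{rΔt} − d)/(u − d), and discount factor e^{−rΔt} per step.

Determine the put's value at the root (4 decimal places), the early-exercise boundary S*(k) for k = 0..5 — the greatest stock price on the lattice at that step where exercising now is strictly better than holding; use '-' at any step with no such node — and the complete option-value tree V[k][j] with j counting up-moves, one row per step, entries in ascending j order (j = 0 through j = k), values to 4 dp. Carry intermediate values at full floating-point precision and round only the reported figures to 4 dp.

price = 1.2697
boundary = - - - - - 82.9654
tree:
1.2697
2.2142 0.2852
3.8029 0.5585 0.0000
6.4035 1.0936 0.0000 0.0000
10.4965 2.1414 0.0000 0.0000 0.0000
16.5546 4.1929 0.0000 0.0000 0.0000 0.0000
24.1368 8.2099 0.0000 0.0000 0.0000 0.0000 0.0000

Δt=0.11550, u=1.10058, d=0.90861, q=0.48811, disc=e^(-rΔt)=0.99769
k=6 terminal: V=max(K-S,0) → 24.1368 8.2099 0.0000 0.0000 0.0000 0.0000 0.0000
k=5: j=0 S=82.9654 intr=16.5546 cont=16.3250 V=16.5546[EX]; j=1 S=100.4942 intr=0.0000 cont=4.1929 V=4.1929[hold]; j=2 S=121.7266 intr=0.0000 cont=0.0000 V=0.0000[hold]; j=3 S=147.4449 intr=0.0000 cont=0.0000 V=0.0000[hold]; j=4 S=178.5969 intr=0.0000 cont=0.0000 V=0.0000[hold]; j=5 S=216.3308 intr=0.0000 cont=0.0000 V=0.0000[hold]  S*(5)=82.9654
k=4: j=0 S=91.3101 intr=8.2099 cont=10.4965 V=10.4965[hold]; j=1 S=110.6021 intr=0.0000 cont=2.1414 V=2.1414[hold]; j=2 S=133.9700 intr=0.0000 cont=0.0000 V=0.0000[hold]; j=3 S=162.2751 intr=0.0000 cont=0.0000 V=0.0000[hold]; j=4 S=196.5604 intr=0.0000 cont=0.0000 V=0.0000[hold]  S*(4)=-
k=3: j=0 S=100.4942 intr=0.0000 cont=6.4035 V=6.4035[hold]; j=1 S=121.7266 intr=0.0000 cont=1.0936 V=1.0936[hold]; j=2 S=147.4449 intr=0.0000 cont=0.0000 V=0.0000[hold]; j=3 S=178.5969 intr=0.0000 cont=0.0000 V=0.0000[hold]  S*(3)=-
k=2: j=0 S=110.6021 intr=0.0000 cont=3.8029 V=3.8029[hold]; j=1 S=133.9700 intr=0.0000 cont=0.5585 V=0.5585[hold]; j=2 S=162.2751 intr=0.0000 cont=0.0000 V=0.0000[hold]  S*(2)=-
k=1: j=0 S=121.7266 intr=0.0000 cont=2.2142 V=2.2142[hold]; j=1 S=147.4449 intr=0.0000 cont=0.2852 V=0.2852[hold]  S*(1)=-
k=0: j=0 S=133.9700 intr=0.0000 cont=1.2697 V=1.2697[hold]  S*(0)=-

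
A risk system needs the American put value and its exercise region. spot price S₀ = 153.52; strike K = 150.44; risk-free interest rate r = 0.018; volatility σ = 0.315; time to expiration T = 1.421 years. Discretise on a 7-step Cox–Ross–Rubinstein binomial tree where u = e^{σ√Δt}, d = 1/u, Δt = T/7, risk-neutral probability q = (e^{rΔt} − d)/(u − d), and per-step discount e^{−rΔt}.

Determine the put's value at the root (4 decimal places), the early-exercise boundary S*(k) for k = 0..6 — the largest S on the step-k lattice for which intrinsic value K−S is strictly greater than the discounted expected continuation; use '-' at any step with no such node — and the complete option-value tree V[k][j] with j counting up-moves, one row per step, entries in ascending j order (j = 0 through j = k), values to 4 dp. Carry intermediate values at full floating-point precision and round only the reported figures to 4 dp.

Δt=0.20300  u=1.15249  d=0.86769  q=0.47743  discount=0.99635
step 7 (expiry): payoffs max(K−S,0) = 93.5934 74.9344 50.1510 17.2328 0.0000 0.0000 0.0000 0.0000
step 6: (k=6,j=0): S=65.5152, (K−S)⁺=84.9248, hold=84.3761 ⇒ V=84.9248 exercise | (k=6,j=1): S=87.0194, (K−S)⁺=63.4206, hold=62.8719 ⇒ V=63.4206 exercise | (k=6,j=2): S=115.5821, (K−S)⁺=34.8579, hold=34.3092 ⇒ V=34.8579 exercise | (k=6,j=3): S=153.5200, (K−S)⁺=0.0000, hold=8.9725 ⇒ V=8.9725 continue | (k=6,j=4): S=203.9104, (K−S)⁺=0.0000, hold=0.0000 ⇒ V=0.0000 continue | (k=6,j=5): S=270.8406, (K−S)⁺=0.0000, hold=0.0000 ⇒ V=0.0000 continue | (k=6,j=6): S=359.7395, (K−S)⁺=0.0000, hold=0.0000 ⇒ V=0.0000 continue  boundary S*=115.5821
step 5: (k=5,j=0): S=75.5056, (K−S)⁺=74.9344, hold=74.3857 ⇒ V=74.9344 exercise | (k=5,j=1): S=100.2890, (K−S)⁺=50.1510, hold=49.6023 ⇒ V=50.1510 exercise | (k=5,j=2): S=133.2072, (K−S)⁺=17.2328, hold=22.4173 ⇒ V=22.4173 continue | (k=5,j=3): S=176.9303, (K−S)⁺=0.0000, hold=4.6716 ⇒ V=4.6716 continue | (k=5,j=4): S=235.0047, (K−S)⁺=0.0000, hold=0.0000 ⇒ V=0.0000 continue | (k=5,j=5): S=312.1411, (K−S)⁺=0.0000, hold=0.0000 ⇒ V=0.0000 continue  boundary S*=100.2890
step 4: (k=4,j=0): S=87.0194, (K−S)⁺=63.4206, hold=62.8719 ⇒ V=63.4206 exercise | (k=4,j=1): S=115.5821, (K−S)⁺=34.8579, hold=36.7754 ⇒ V=36.7754 continue | (k=4,j=2): S=153.5200, (K−S)⁺=0.0000, hold=13.8941 ⇒ V=13.8941 continue | (k=4,j=3): S=203.9104, (K−S)⁺=0.0000, hold=2.4323 ⇒ V=2.4323 continue | (k=4,j=4): S=270.8406, (K−S)⁺=0.0000, hold=0.0000 ⇒ V=0.0000 continue  boundary S*=87.0194
step 3: (k=3,j=0): S=100.2890, (K−S)⁺=50.1510, hold=50.5144 ⇒ V=50.5144 continue | (k=3,j=1): S=133.2072, (K−S)⁺=17.2328, hold=25.7569 ⇒ V=25.7569 continue | (k=3,j=2): S=176.9303, (K−S)⁺=0.0000, hold=8.3912 ⇒ V=8.3912 continue | (k=3,j=3): S=235.0047, (K−S)⁺=0.0000, hold=1.2664 ⇒ V=1.2664 continue  boundary S*=-
step 2: (k=2,j=0): S=115.5821, (K−S)⁺=34.8579, hold=38.5533 ⇒ V=38.5533 continue | (k=2,j=1): S=153.5200, (K−S)⁺=0.0000, hold=17.4022 ⇒ V=17.4022 continue | (k=2,j=2): S=203.9104, (K−S)⁺=0.0000, hold=4.9714 ⇒ V=4.9714 continue  boundary S*=-
step 1: (k=1,j=0): S=133.2072, (K−S)⁺=17.2328, hold=28.3513 ⇒ V=28.3513 continue | (k=1,j=1): S=176.9303, (K−S)⁺=0.0000, hold=11.4255 ⇒ V=11.4255 continue  boundary S*=-
step 0: (k=0,j=0): S=153.5200, (K−S)⁺=0.0000, hold=20.1965 ⇒ V=20.1965 continue  boundary S*=-

price = 20.1965
boundary = - - - - 87.0194 100.2890 115.5821
tree:
20.1965
28.3513 11.4255
38.5533 17.4022 4.9714
50.5144 25.7569 8.3912 1.2664
63.4206 36.7754 13.8941 2.4323 0.0000
74.9344 50.1510 22.4173 4.6716 0.0000 0.0000
84.9248 63.4206 34.8579 8.9725 0.0000 0.0000 0.0000
93.5934 74.9344 50.1510 17.2328 0.0000 0.0000 0.0000 0.0000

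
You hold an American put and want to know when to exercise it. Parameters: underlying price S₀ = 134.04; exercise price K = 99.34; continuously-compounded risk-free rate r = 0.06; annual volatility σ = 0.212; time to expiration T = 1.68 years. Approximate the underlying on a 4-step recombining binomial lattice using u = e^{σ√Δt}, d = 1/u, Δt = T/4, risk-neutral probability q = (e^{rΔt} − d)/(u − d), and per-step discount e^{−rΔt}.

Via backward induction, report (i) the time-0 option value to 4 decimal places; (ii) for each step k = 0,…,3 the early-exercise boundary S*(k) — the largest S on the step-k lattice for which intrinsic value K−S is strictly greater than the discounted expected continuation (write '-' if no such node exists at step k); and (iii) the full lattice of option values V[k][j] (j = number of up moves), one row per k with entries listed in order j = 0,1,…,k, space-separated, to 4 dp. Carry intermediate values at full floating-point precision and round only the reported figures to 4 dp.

price = 0.8452
boundary = - - - 88.7624
tree:
0.8452
1.9623 0.0000
4.5560 0.0000 0.0000
10.5776 0.0000 0.0000 0.0000
21.9721 0.0000 0.0000 0.0000 0.0000

Δt=0.42000  u=1.14728  d=0.87163  q=0.55829  discount=0.97511
step 4 (expiry): payoffs max(K−S,0) = 21.9721 0.0000 0.0000 0.0000 0.0000
step 3: (k=3,j=0): S=88.7624, (K−S)⁺=10.5776, hold=9.4638 ⇒ V=10.5776 exercise | (k=3,j=1): S=116.8331, (K−S)⁺=0.0000, hold=0.0000 ⇒ V=0.0000 continue | (k=3,j=2): S=153.7811, (K−S)⁺=0.0000, hold=0.0000 ⇒ V=0.0000 continue | (k=3,j=3): S=202.4136, (K−S)⁺=0.0000, hold=0.0000 ⇒ V=0.0000 continue  boundary S*=88.7624
step 2: (k=2,j=0): S=101.8351, (K−S)⁺=0.0000, hold=4.5560 ⇒ V=4.5560 continue | (k=2,j=1): S=134.0400, (K−S)⁺=0.0000, hold=0.0000 ⇒ V=0.0000 continue | (k=2,j=2): S=176.4296, (K−S)⁺=0.0000, hold=0.0000 ⇒ V=0.0000 continue  boundary S*=-
step 1: (k=1,j=0): S=116.8331, (K−S)⁺=0.0000, hold=1.9623 ⇒ V=1.9623 continue | (k=1,j=1): S=153.7811, (K−S)⁺=0.0000, hold=0.0000 ⇒ V=0.0000 continue  boundary S*=-
step 0: (k=0,j=0): S=134.0400, (K−S)⁺=0.0000, hold=0.8452 ⇒ V=0.8452 continue  boundary S*=-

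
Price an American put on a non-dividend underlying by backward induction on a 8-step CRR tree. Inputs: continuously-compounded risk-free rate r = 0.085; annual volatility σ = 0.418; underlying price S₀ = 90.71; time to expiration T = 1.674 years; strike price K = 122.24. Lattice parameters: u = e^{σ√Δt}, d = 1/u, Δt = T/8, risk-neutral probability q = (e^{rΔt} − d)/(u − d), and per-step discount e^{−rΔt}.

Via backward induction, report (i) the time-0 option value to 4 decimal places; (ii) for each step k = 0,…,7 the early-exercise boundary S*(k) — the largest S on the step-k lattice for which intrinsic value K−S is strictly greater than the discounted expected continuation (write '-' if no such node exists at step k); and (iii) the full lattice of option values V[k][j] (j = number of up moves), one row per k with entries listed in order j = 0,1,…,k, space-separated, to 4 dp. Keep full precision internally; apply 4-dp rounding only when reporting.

price = 34.7940
boundary = - 74.9228 61.8832 74.9228 61.8832 74.9228 90.7100 74.9228
tree:
34.7940
47.3172 23.4710
60.3568 33.9064 13.8374
71.1270 47.3172 21.6603 6.4802
80.0227 60.3568 32.7310 11.3235 1.8503
87.3702 71.1270 47.3172 19.2626 3.7593 0.0000
93.4390 80.0227 60.3568 31.5300 7.6380 0.0000 0.0000
98.4515 87.3702 71.1270 47.3172 15.5185 0.0000 0.0000 0.0000
102.5917 93.4390 80.0227 60.3568 31.5300 0.0000 0.0000 0.0000 0.0000

Δt=0.20925  u=1.21071  d=0.82596  q=0.49898  discount=0.98237
step 8 (expiry): payoffs max(K−S,0) = 102.5917 93.4390 80.0227 60.3568 31.5300 0.0000 0.0000 0.0000 0.0000
step 7: (k=7,j=0): S=23.7885, (K−S)⁺=98.4515, hold=96.2965 ⇒ V=98.4515 exercise | (k=7,j=1): S=34.8698, (K−S)⁺=87.3702, hold=85.2152 ⇒ V=87.3702 exercise | (k=7,j=2): S=51.1130, (K−S)⁺=71.1270, hold=68.9720 ⇒ V=71.1270 exercise | (k=7,j=3): S=74.9228, (K−S)⁺=47.3172, hold=45.1622 ⇒ V=47.3172 exercise | (k=7,j=4): S=109.8238, (K−S)⁺=12.4162, hold=15.5185 ⇒ V=15.5185 continue | (k=7,j=5): S=160.9825, (K−S)⁺=0.0000, hold=0.0000 ⇒ V=0.0000 continue | (k=7,j=6): S=235.9722, (K−S)⁺=0.0000, hold=0.0000 ⇒ V=0.0000 continue | (k=7,j=7): S=345.8941, (K−S)⁺=0.0000, hold=0.0000 ⇒ V=0.0000 continue  boundary S*=74.9228
step 6: (k=6,j=0): S=28.8010, (K−S)⁺=93.4390, hold=91.2840 ⇒ V=93.4390 exercise | (k=6,j=1): S=42.2173, (K−S)⁺=80.0227, hold=77.8677 ⇒ V=80.0227 exercise | (k=6,j=2): S=61.8832, (K−S)⁺=60.3568, hold=58.2018 ⇒ V=60.3568 exercise | (k=6,j=3): S=90.7100, (K−S)⁺=31.5300, hold=30.8957 ⇒ V=31.5300 exercise | (k=6,j=4): S=132.9650, (K−S)⁺=0.0000, hold=7.6380 ⇒ V=7.6380 continue | (k=6,j=5): S=194.9035, (K−S)⁺=0.0000, hold=0.0000 ⇒ V=0.0000 continue | (k=6,j=6): S=285.6946, (K−S)⁺=0.0000, hold=0.0000 ⇒ V=0.0000 continue  boundary S*=90.7100
step 5: (k=5,j=0): S=34.8698, (K−S)⁺=87.3702, hold=85.2152 ⇒ V=87.3702 exercise | (k=5,j=1): S=51.1130, (K−S)⁺=71.1270, hold=68.9720 ⇒ V=71.1270 exercise | (k=5,j=2): S=74.9228, (K−S)⁺=47.3172, hold=45.1622 ⇒ V=47.3172 exercise | (k=5,j=3): S=109.8238, (K−S)⁺=12.4162, hold=19.2626 ⇒ V=19.2626 continue | (k=5,j=4): S=160.9825, (K−S)⁺=0.0000, hold=3.7593 ⇒ V=3.7593 continue | (k=5,j=5): S=235.9722, (K−S)⁺=0.0000, hold=0.0000 ⇒ V=0.0000 continue  boundary S*=74.9228
step 4: (k=4,j=0): S=42.2173, (K−S)⁺=80.0227, hold=77.8677 ⇒ V=80.0227 exercise | (k=4,j=1): S=61.8832, (K−S)⁺=60.3568, hold=58.2018 ⇒ V=60.3568 exercise | (k=4,j=2): S=90.7100, (K−S)⁺=31.5300, hold=32.7310 ⇒ V=32.7310 continue | (k=4,j=3): S=132.9650, (K−S)⁺=0.0000, hold=11.3235 ⇒ V=11.3235 continue | (k=4,j=4): S=194.9035, (K−S)⁺=0.0000, hold=1.8503 ⇒ V=1.8503 continue  boundary S*=61.8832
step 3: (k=3,j=0): S=51.1130, (K−S)⁺=71.1270, hold=68.9720 ⇒ V=71.1270 exercise | (k=3,j=1): S=74.9228, (K−S)⁺=47.3172, hold=45.7510 ⇒ V=47.3172 exercise | (k=3,j=2): S=109.8238, (K−S)⁺=12.4162, hold=21.6603 ⇒ V=21.6603 continue | (k=3,j=3): S=160.9825, (K−S)⁺=0.0000, hold=6.4802 ⇒ V=6.4802 continue  boundary S*=74.9228
step 2: (k=2,j=0): S=61.8832, (K−S)⁺=60.3568, hold=58.2018 ⇒ V=60.3568 exercise | (k=2,j=1): S=90.7100, (K−S)⁺=31.5300, hold=33.9064 ⇒ V=33.9064 continue | (k=2,j=2): S=132.9650, (K−S)⁺=0.0000, hold=13.8374 ⇒ V=13.8374 continue  boundary S*=61.8832
step 1: (k=1,j=0): S=74.9228, (K−S)⁺=47.3172, hold=46.3271 ⇒ V=47.3172 exercise | (k=1,j=1): S=109.8238, (K−S)⁺=12.4162, hold=23.4710 ⇒ V=23.4710 continue  boundary S*=74.9228
step 0: (k=0,j=0): S=90.7100, (K−S)⁺=31.5300, hold=34.7940 ⇒ V=34.7940 continue  boundary S*=-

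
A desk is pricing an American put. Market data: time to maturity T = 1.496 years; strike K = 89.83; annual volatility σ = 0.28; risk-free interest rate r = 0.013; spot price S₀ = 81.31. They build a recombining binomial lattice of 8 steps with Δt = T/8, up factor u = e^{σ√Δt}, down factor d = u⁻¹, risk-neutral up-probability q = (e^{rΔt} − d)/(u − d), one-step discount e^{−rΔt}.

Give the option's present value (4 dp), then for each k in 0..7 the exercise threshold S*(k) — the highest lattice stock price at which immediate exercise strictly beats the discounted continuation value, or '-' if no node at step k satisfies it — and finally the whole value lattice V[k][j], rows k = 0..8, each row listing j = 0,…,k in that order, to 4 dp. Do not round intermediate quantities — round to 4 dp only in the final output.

price = 15.7976
boundary = - - - 56.5443 50.0960 56.5443 63.8225 72.0375
tree:
15.7976
20.9087 10.3362
26.8306 14.5940 5.7721
33.2857 19.9678 8.8417 2.4734
39.7340 26.3332 13.1675 4.1963 0.6179
45.4468 33.2857 18.9286 6.9880 1.1907 0.0000
50.5082 39.7340 26.0075 11.3495 2.2945 0.0000 0.0000
54.9924 45.4468 33.2857 17.7925 4.4214 0.0000 0.0000 0.0000
58.9653 50.5082 39.7340 26.0075 8.5200 0.0000 0.0000 0.0000 0.0000

params: Δt=0.18700 u=1.12872 d=0.88596 q=0.47979 e^(-rΔt)=0.99757
t_8 payoffs: 58.9653 50.5082 39.7340 26.0075 8.5200 0.0000 0.0000 0.0000 0.0000
t_7: node(7,0) S=34.8376 payoff=54.9924 vs cont=54.7743 → 54.9924 [stop]  node(7,1) S=44.3832 payoff=45.4468 vs cont=45.2287 → 45.4468 [stop]  node(7,2) S=56.5443 payoff=33.2857 vs cont=33.0676 → 33.2857 [stop]  node(7,3) S=72.0375 payoff=17.7925 vs cont=17.5744 → 17.7925 [stop]  node(7,4) S=91.7760 payoff=0.0000 vs cont=4.4214 → 4.4214 [wait]  node(7,5) S=116.9229 payoff=0.0000 vs cont=0.0000 → 0.0000 [wait]  node(7,6) S=148.9600 payoff=0.0000 vs cont=0.0000 → 0.0000 [wait]  node(7,7) S=189.7755 payoff=0.0000 vs cont=0.0000 → 0.0000 [wait]  ⇒ S*(7)=72.0375
t_6: node(6,0) S=39.3218 payoff=50.5082 vs cont=50.2901 → 50.5082 [stop]  node(6,1) S=50.0960 payoff=39.7340 vs cont=39.5159 → 39.7340 [stop]  node(6,2) S=63.8225 payoff=26.0075 vs cont=25.7894 → 26.0075 [stop]  node(6,3) S=81.3100 payoff=8.5200 vs cont=11.3495 → 11.3495 [wait]  node(6,4) S=103.5891 payoff=0.0000 vs cont=2.2945 → 2.2945 [wait]  node(6,5) S=131.9728 payoff=0.0000 vs cont=0.0000 → 0.0000 [wait]  node(6,6) S=168.1337 payoff=0.0000 vs cont=0.0000 → 0.0000 [wait]  ⇒ S*(6)=63.8225
t_5: node(5,0) S=44.3832 payoff=45.4468 vs cont=45.2287 → 45.4468 [stop]  node(5,1) S=56.5443 payoff=33.2857 vs cont=33.0676 → 33.2857 [stop]  node(5,2) S=72.0375 payoff=17.7925 vs cont=18.9286 → 18.9286 [wait]  node(5,3) S=91.7760 payoff=0.0000 vs cont=6.9880 → 6.9880 [wait]  node(5,4) S=116.9229 payoff=0.0000 vs cont=1.1907 → 1.1907 [wait]  node(5,5) S=148.9600 payoff=0.0000 vs cont=0.0000 → 0.0000 [wait]  ⇒ S*(5)=56.5443
t_4: node(4,0) S=50.0960 payoff=39.7340 vs cont=39.5159 → 39.7340 [stop]  node(4,1) S=63.8225 payoff=26.0075 vs cont=26.3332 → 26.3332 [wait]  node(4,2) S=81.3100 payoff=8.5200 vs cont=13.1675 → 13.1675 [wait]  node(4,3) S=103.5891 payoff=0.0000 vs cont=4.1963 → 4.1963 [wait]  node(4,4) S=131.9728 payoff=0.0000 vs cont=0.6179 → 0.6179 [wait]  ⇒ S*(4)=50.0960
t_3: node(3,0) S=56.5443 payoff=33.2857 vs cont=33.2235 → 33.2857 [stop]  node(3,1) S=72.0375 payoff=17.7925 vs cont=19.9678 → 19.9678 [wait]  node(3,2) S=91.7760 payoff=0.0000 vs cont=8.8417 → 8.8417 [wait]  node(3,3) S=116.9229 payoff=0.0000 vs cont=2.4734 → 2.4734 [wait]  ⇒ S*(3)=56.5443
t_2: node(2,0) S=63.8225 payoff=26.0075 vs cont=26.8306 → 26.8306 [wait]  node(2,1) S=81.3100 payoff=8.5200 vs cont=14.5940 → 14.5940 [wait]  node(2,2) S=103.5891 payoff=0.0000 vs cont=5.7721 → 5.7721 [wait]  ⇒ S*(2)=-
t_1: node(1,0) S=72.0375 payoff=17.7925 vs cont=20.9087 → 20.9087 [wait]  node(1,1) S=91.7760 payoff=0.0000 vs cont=10.3362 → 10.3362 [wait]  ⇒ S*(1)=-
t_0: node(0,0) S=81.3100 payoff=8.5200 vs cont=15.7976 → 15.7976 [wait]  ⇒ S*(0)=-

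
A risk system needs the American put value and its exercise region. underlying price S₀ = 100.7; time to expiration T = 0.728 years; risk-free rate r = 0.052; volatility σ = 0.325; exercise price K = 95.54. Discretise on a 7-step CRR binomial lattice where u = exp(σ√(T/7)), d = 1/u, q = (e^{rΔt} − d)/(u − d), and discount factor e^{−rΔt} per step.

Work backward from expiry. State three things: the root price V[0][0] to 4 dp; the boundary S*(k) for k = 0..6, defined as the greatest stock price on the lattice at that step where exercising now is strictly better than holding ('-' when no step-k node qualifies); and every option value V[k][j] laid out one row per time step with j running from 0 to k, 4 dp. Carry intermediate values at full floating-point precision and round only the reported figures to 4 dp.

Δt=0.10400, u=1.11050, d=0.90050, q=0.49964, disc=e^(-rΔt)=0.99461
k=7 terminal: V=max(K-S,0) → 47.1893 35.9136 22.0082 4.8600 0.0000 0.0000 0.0000 0.0000
k=6: j=0 S=53.6934 intr=41.8466 cont=41.3313 V=41.8466[EX]; j=1 S=66.2151 intr=29.3249 cont=28.8096 V=29.3249[EX]; j=2 S=81.6570 intr=13.8830 cont=13.3678 V=13.8830[EX]; j=3 S=100.7000 intr=0.0000 cont=2.4186 V=2.4186[hold]; j=4 S=124.1840 intr=0.0000 cont=0.0000 V=0.0000[hold]; j=5 S=153.1447 intr=0.0000 cont=0.0000 V=0.0000[hold]; j=6 S=188.8592 intr=0.0000 cont=0.0000 V=0.0000[hold]  S*(6)=81.6570
k=5: j=0 S=59.6264 intr=35.9136 cont=35.3983 V=35.9136[EX]; j=1 S=73.5318 intr=22.0082 cont=21.4929 V=22.0082[EX]; j=2 S=90.6800 intr=4.8600 cont=8.1109 V=8.1109[hold]; j=3 S=111.8272 intr=0.0000 cont=1.2037 V=1.2037[hold]; j=4 S=137.9062 intr=0.0000 cont=0.0000 V=0.0000[hold]; j=5 S=170.0670 intr=0.0000 cont=0.0000 V=0.0000[hold]  S*(5)=73.5318
k=4: j=0 S=66.2151 intr=29.3249 cont=28.8096 V=29.3249[EX]; j=1 S=81.6570 intr=13.8830 cont=14.9833 V=14.9833[hold]; j=2 S=100.7000 intr=0.0000 cont=4.6346 V=4.6346[hold]; j=3 S=124.1840 intr=0.0000 cont=0.5990 V=0.5990[hold]; j=4 S=153.1447 intr=0.0000 cont=0.0000 V=0.0000[hold]  S*(4)=66.2151
k=3: j=0 S=73.5318 intr=22.0082 cont=22.0397 V=22.0397[hold]; j=1 S=90.6800 intr=4.8600 cont=9.7597 V=9.7597[hold]; j=2 S=111.8272 intr=0.0000 cont=2.6041 V=2.6041[hold]; j=3 S=137.9062 intr=0.0000 cont=0.2981 V=0.2981[hold]  S*(3)=-
k=2: j=0 S=81.6570 intr=13.8830 cont=15.8183 V=15.8183[hold]; j=1 S=100.7000 intr=0.0000 cont=6.1511 V=6.1511[hold]; j=2 S=124.1840 intr=0.0000 cont=1.4441 V=1.4441[hold]  S*(2)=-
k=1: j=0 S=90.6800 intr=4.8600 cont=10.9289 V=10.9289[hold]; j=1 S=111.8272 intr=0.0000 cont=3.7788 V=3.7788[hold]  S*(1)=-
k=0: j=0 S=100.7000 intr=0.0000 cont=7.3167 V=7.3167[hold]  S*(0)=-

price = 7.3167
boundary = - - - - 66.2151 73.5318 81.6570
tree:
7.3167
10.9289 3.7788
15.8183 6.1511 1.4441
22.0397 9.7597 2.6041 0.2981
29.3249 14.9833 4.6346 0.5990 0.0000
35.9136 22.0082 8.1109 1.2037 0.0000 0.0000
41.8466 29.3249 13.8830 2.4186 0.0000 0.0000 0.0000
47.1893 35.9136 22.0082 4.8600 0.0000 0.0000 0.0000 0.0000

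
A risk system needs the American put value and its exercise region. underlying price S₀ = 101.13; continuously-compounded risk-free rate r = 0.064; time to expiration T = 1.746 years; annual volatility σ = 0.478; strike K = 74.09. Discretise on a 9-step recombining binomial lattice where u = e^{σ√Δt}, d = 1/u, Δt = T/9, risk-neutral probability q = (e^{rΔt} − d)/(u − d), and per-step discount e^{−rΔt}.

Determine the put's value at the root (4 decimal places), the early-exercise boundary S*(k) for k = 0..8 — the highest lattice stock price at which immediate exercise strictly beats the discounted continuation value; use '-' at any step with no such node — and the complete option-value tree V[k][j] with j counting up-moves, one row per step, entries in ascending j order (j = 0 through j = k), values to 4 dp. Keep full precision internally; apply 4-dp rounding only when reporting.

price = 8.0265
boundary = - - - - 43.5652 35.2943 43.5652 35.2943 43.5652
tree:
8.0265
11.7075 4.2010
16.6369 6.6095 1.6705
22.9355 10.1670 2.8821 0.3859
30.5248 15.2154 4.8984 0.7470 0.0000
38.7957 22.0103 8.1640 1.4462 0.0000 0.0000
45.4964 30.5248 13.2517 2.7998 0.0000 0.0000 0.0000
50.9249 38.7957 20.7110 5.4204 0.0000 0.0000 0.0000 0.0000
55.3228 45.4964 30.5248 10.4938 0.0000 0.0000 0.0000 0.0000 0.0000
58.8858 50.9249 38.7957 20.3157 0.0000 0.0000 0.0000 0.0000 0.0000 0.0000

Δt=0.19400  u=1.23434  d=0.81015  q=0.47701  discount=0.98766
step 9 (expiry): payoffs max(K−S,0) = 58.8858 50.9249 38.7957 20.3157 0.0000 0.0000 0.0000 0.0000 0.0000 0.0000
step 8: (k=8,j=0): S=18.7672, (K−S)⁺=55.3228, hold=54.4086 ⇒ V=55.3228 exercise | (k=8,j=1): S=28.5936, (K−S)⁺=45.4964, hold=44.5822 ⇒ V=45.4964 exercise | (k=8,j=2): S=43.5652, (K−S)⁺=30.5248, hold=29.6106 ⇒ V=30.5248 exercise | (k=8,j=3): S=66.3758, (K−S)⁺=7.7142, hold=10.4938 ⇒ V=10.4938 continue | (k=8,j=4): S=101.1300, (K−S)⁺=0.0000, hold=0.0000 ⇒ V=0.0000 continue | (k=8,j=5): S=154.0814, (K−S)⁺=0.0000, hold=0.0000 ⇒ V=0.0000 continue | (k=8,j=6): S=234.7581, (K−S)⁺=0.0000, hold=0.0000 ⇒ V=0.0000 continue | (k=8,j=7): S=357.6768, (K−S)⁺=0.0000, hold=0.0000 ⇒ V=0.0000 continue | (k=8,j=8): S=544.9555, (K−S)⁺=0.0000, hold=0.0000 ⇒ V=0.0000 continue  boundary S*=43.5652
step 7: (k=7,j=0): S=23.1651, (K−S)⁺=50.9249, hold=50.0107 ⇒ V=50.9249 exercise | (k=7,j=1): S=35.2943, (K−S)⁺=38.7957, hold=37.8815 ⇒ V=38.7957 exercise | (k=7,j=2): S=53.7743, (K−S)⁺=20.3157, hold=20.7110 ⇒ V=20.7110 continue | (k=7,j=3): S=81.9304, (K−S)⁺=0.0000, hold=5.4204 ⇒ V=5.4204 continue | (k=7,j=4): S=124.8289, (K−S)⁺=0.0000, hold=0.0000 ⇒ V=0.0000 continue | (k=7,j=5): S=190.1890, (K−S)⁺=0.0000, hold=0.0000 ⇒ V=0.0000 continue | (k=7,j=6): S=289.7715, (K−S)⁺=0.0000, hold=0.0000 ⇒ V=0.0000 continue | (k=7,j=7): S=441.4951, (K−S)⁺=0.0000, hold=0.0000 ⇒ V=0.0000 continue  boundary S*=35.2943
step 6: (k=6,j=0): S=28.5936, (K−S)⁺=45.4964, hold=44.5822 ⇒ V=45.4964 exercise | (k=6,j=1): S=43.5652, (K−S)⁺=30.5248, hold=29.7969 ⇒ V=30.5248 exercise | (k=6,j=2): S=66.3758, (K−S)⁺=7.7142, hold=13.2517 ⇒ V=13.2517 continue | (k=6,j=3): S=101.1300, (K−S)⁺=0.0000, hold=2.7998 ⇒ V=2.7998 continue | (k=6,j=4): S=154.0814, (K−S)⁺=0.0000, hold=0.0000 ⇒ V=0.0000 continue | (k=6,j=5): S=234.7581, (K−S)⁺=0.0000, hold=0.0000 ⇒ V=0.0000 continue | (k=6,j=6): S=357.6768, (K−S)⁺=0.0000, hold=0.0000 ⇒ V=0.0000 continue  boundary S*=43.5652
step 5: (k=5,j=0): S=35.2943, (K−S)⁺=38.7957, hold=37.8815 ⇒ V=38.7957 exercise | (k=5,j=1): S=53.7743, (K−S)⁺=20.3157, hold=22.0103 ⇒ V=22.0103 continue | (k=5,j=2): S=81.9304, (K−S)⁺=0.0000, hold=8.1640 ⇒ V=8.1640 continue | (k=5,j=3): S=124.8289, (K−S)⁺=0.0000, hold=1.4462 ⇒ V=1.4462 continue | (k=5,j=4): S=190.1890, (K−S)⁺=0.0000, hold=0.0000 ⇒ V=0.0000 continue | (k=5,j=5): S=289.7715, (K−S)⁺=0.0000, hold=0.0000 ⇒ V=0.0000 continue  boundary S*=35.2943
step 4: (k=4,j=0): S=43.5652, (K−S)⁺=30.5248, hold=30.4090 ⇒ V=30.5248 exercise | (k=4,j=1): S=66.3758, (K−S)⁺=7.7142, hold=15.2154 ⇒ V=15.2154 continue | (k=4,j=2): S=101.1300, (K−S)⁺=0.0000, hold=4.8984 ⇒ V=4.8984 continue | (k=4,j=3): S=154.0814, (K−S)⁺=0.0000, hold=0.7470 ⇒ V=0.7470 continue | (k=4,j=4): S=234.7581, (K−S)⁺=0.0000, hold=0.0000 ⇒ V=0.0000 continue  boundary S*=43.5652
step 3: (k=3,j=0): S=53.7743, (K−S)⁺=20.3157, hold=22.9355 ⇒ V=22.9355 continue | (k=3,j=1): S=81.9304, (K−S)⁺=0.0000, hold=10.1670 ⇒ V=10.1670 continue | (k=3,j=2): S=124.8289, (K−S)⁺=0.0000, hold=2.8821 ⇒ V=2.8821 continue | (k=3,j=3): S=190.1890, (K−S)⁺=0.0000, hold=0.3859 ⇒ V=0.3859 continue  boundary S*=-
step 2: (k=2,j=0): S=66.3758, (K−S)⁺=7.7142, hold=16.6369 ⇒ V=16.6369 continue | (k=2,j=1): S=101.1300, (K−S)⁺=0.0000, hold=6.6095 ⇒ V=6.6095 continue | (k=2,j=2): S=154.0814, (K−S)⁺=0.0000, hold=1.6705 ⇒ V=1.6705 continue  boundary S*=-
step 1: (k=1,j=0): S=81.9304, (K−S)⁺=0.0000, hold=11.7075 ⇒ V=11.7075 continue | (k=1,j=1): S=124.8289, (K−S)⁺=0.0000, hold=4.2010 ⇒ V=4.2010 continue  boundary S*=-
step 0: (k=0,j=0): S=101.1300, (K−S)⁺=0.0000, hold=8.0265 ⇒ V=8.0265 continue  boundary S*=-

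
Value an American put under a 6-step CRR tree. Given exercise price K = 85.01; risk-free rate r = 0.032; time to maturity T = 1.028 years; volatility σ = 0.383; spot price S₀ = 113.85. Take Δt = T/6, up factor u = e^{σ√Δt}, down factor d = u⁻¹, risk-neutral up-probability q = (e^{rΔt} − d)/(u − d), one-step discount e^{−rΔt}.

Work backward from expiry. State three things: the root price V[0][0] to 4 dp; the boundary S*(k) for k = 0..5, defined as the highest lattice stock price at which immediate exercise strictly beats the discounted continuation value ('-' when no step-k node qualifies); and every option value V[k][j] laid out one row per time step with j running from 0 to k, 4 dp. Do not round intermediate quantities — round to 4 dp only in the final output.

price = 4.1082
boundary = - - - - 60.3855 70.7592
tree:
4.1082
6.6952 1.3272
10.6801 2.4156 0.1525
16.5531 4.3820 0.2936 0.0000
24.6245 7.9193 0.5652 0.0000 0.0000
33.4773 14.2508 1.0882 0.0000 0.0000 0.0000
41.0323 24.6245 2.0950 0.0000 0.0000 0.0000 0.0000

Δt=0.17133, u=1.17179, d=0.85339, q=0.47772, disc=e^(-rΔt)=0.99453
k=6 terminal: V=max(K-S,0) → 41.0323 24.6245 2.0950 0.0000 0.0000 0.0000 0.0000
k=5: j=0 S=51.5327 intr=33.4773 cont=33.0125 V=33.4773[EX]; j=1 S=70.7592 intr=14.2508 cont=13.7860 V=14.2508[EX]; j=2 S=97.1590 intr=0.0000 cont=1.0882 V=1.0882[hold]; j=3 S=133.4084 intr=0.0000 cont=0.0000 V=0.0000[hold]; j=4 S=183.1821 intr=0.0000 cont=0.0000 V=0.0000[hold]; j=5 S=251.5261 intr=0.0000 cont=0.0000 V=0.0000[hold]  S*(5)=70.7592
k=4: j=0 S=60.3855 intr=24.6245 cont=24.1596 V=24.6245[EX]; j=1 S=82.9150 intr=2.0950 cont=7.9193 V=7.9193[hold]; j=2 S=113.8500 intr=0.0000 cont=0.5652 V=0.5652[hold]; j=3 S=156.3267 intr=0.0000 cont=0.0000 V=0.0000[hold]; j=4 S=214.6511 intr=0.0000 cont=0.0000 V=0.0000[hold]  S*(4)=60.3855
k=3: j=0 S=70.7592 intr=14.2508 cont=16.5531 V=16.5531[hold]; j=1 S=97.1590 intr=0.0000 cont=4.3820 V=4.3820[hold]; j=2 S=133.4084 intr=0.0000 cont=0.2936 V=0.2936[hold]; j=3 S=183.1821 intr=0.0000 cont=0.0000 V=0.0000[hold]  S*(3)=-
k=2: j=0 S=82.9150 intr=2.0950 cont=10.6801 V=10.6801[hold]; j=1 S=113.8500 intr=0.0000 cont=2.4156 V=2.4156[hold]; j=2 S=156.3267 intr=0.0000 cont=0.1525 V=0.1525[hold]  S*(2)=-
k=1: j=0 S=97.1590 intr=0.0000 cont=6.6952 V=6.6952[hold]; j=1 S=133.4084 intr=0.0000 cont=1.3272 V=1.3272[hold]  S*(1)=-
k=0: j=0 S=113.8500 intr=0.0000 cont=4.1082 V=4.1082[hold]  S*(0)=-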